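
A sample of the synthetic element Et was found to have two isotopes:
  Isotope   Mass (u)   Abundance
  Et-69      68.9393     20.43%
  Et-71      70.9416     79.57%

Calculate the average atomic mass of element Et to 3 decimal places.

Ar = Σ fᵢ·mᵢ = 0.2043 × 68.9393 + 0.7957 × 70.9416
= 14.08430 + 56.44823 = 70.53253 u

70.533 u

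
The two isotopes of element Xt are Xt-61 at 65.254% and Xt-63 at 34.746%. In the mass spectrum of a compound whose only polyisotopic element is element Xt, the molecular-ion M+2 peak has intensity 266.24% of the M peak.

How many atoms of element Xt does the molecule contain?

With n Xt atoms, P(M+2)/P(M) = C(n,1)·p^(n−1)q / p^n = n·q/p = n · 0.34746/0.65254.
n = 2.6624 × 0.65254/0.34746 = 5.00 ≈ 5

5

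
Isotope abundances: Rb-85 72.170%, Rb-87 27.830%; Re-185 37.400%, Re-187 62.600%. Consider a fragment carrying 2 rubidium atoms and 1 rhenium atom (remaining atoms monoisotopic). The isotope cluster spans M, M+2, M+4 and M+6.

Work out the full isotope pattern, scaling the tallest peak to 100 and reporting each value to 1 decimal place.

Rubidium pattern (n=2): 0.52085089 : 0.40169822 : 0.07745089
Rhenium pattern (n=1): 0.3740 : 0.6260
Convolve the two distributions (both contribute in 2-u steps):
  M: 0.52085089×0.3740 = 0.194798
  M+2: 0.52085089×0.6260 + 0.40169822×0.3740 = 0.476288
  M+4: 0.40169822×0.6260 + 0.07745089×0.3740 = 0.280430
  M+6: 0.07745089×0.6260 = 0.048484
Scale to base peak (0.476288) = 100: 40.9 : 100.0 : 58.9 : 10.2

40.9 : 100.0 : 58.9 : 10.2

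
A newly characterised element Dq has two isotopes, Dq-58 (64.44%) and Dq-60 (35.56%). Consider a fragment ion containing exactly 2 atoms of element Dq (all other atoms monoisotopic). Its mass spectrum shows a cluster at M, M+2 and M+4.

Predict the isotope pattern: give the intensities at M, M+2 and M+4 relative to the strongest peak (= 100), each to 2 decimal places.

90.61 : 100.00 : 27.59

Expanding (0.6444 + 0.3556)^2:
P(M) = 0.6444^2 = 0.415251
P(M+2) = 2 × 0.6444^1 × 0.3556^1 = 0.458297
P(M+4) = 0.3556^2 = 0.126451
The M+2 peak is largest (0.458297); scaling to 100 gives 90.61 : 100.00 : 27.59.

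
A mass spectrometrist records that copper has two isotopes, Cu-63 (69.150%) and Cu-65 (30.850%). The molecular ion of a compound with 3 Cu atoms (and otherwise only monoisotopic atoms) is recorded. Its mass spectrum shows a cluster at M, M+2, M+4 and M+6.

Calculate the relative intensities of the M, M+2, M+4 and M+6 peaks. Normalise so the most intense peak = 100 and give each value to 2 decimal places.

Each Cu atom is independently Cu-63 (p = 0.69150) or Cu-65 (q = 0.30850); the cluster is the binomial expansion (p + q)^3.
P(M) = 0.69150^3 = 0.330656
P(M+2) = 3 × 0.69150^2 × 0.30850^1 = 0.442548
P(M+4) = 3 × 0.69150^1 × 0.30850^2 = 0.197435
P(M+6) = 0.30850^3 = 0.029361
The M+2 peak is largest (0.442548); scaling to 100 gives 74.72 : 100.00 : 44.61 : 6.63.

74.72 : 100.00 : 44.61 : 6.63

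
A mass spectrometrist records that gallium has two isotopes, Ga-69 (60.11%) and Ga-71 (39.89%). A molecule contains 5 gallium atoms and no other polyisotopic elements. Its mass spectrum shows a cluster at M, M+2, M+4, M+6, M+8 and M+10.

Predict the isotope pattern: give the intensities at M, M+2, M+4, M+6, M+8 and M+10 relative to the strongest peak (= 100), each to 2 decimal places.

22.71 : 75.34 : 100.00 : 66.36 : 22.02 : 2.92

Each Ga atom is independently Ga-69 (p = 0.6011) or Ga-71 (q = 0.3989); the cluster is the binomial expansion (p + q)^5.
P(M) = 0.6011^5 = 0.078475
P(M+2) = 5 × 0.6011^4 × 0.3989^1 = 0.260388
P(M+4) = 10 × 0.6011^3 × 0.3989^2 = 0.345596
P(M+6) = 10 × 0.6011^2 × 0.3989^3 = 0.229343
P(M+8) = 5 × 0.6011^1 × 0.3989^4 = 0.076098
P(M+10) = 0.3989^5 = 0.010100
The M+4 peak is largest (0.345596); scaling to 100 gives 22.71 : 75.34 : 100.00 : 66.36 : 22.02 : 2.92.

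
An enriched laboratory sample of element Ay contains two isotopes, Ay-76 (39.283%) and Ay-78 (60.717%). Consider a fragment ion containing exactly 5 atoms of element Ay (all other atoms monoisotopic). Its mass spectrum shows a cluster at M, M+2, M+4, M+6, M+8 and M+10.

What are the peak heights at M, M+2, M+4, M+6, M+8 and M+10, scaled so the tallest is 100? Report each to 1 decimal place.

2.7 : 20.9 : 64.7 : 100.0 : 77.3 : 23.9

Each Ay atom is independently Ay-76 (p = 0.39283) or Ay-78 (q = 0.60717); the cluster is the binomial expansion (p + q)^5.
P(M) = 0.39283^5 = 0.009355
P(M+2) = 5 × 0.39283^4 × 0.60717^1 = 0.072293
P(M+4) = 10 × 0.39283^3 × 0.60717^2 = 0.223478
P(M+6) = 10 × 0.39283^2 × 0.60717^3 = 0.345414
P(M+8) = 5 × 0.39283^1 × 0.60717^4 = 0.266941
P(M+10) = 0.60717^5 = 0.082519
The M+6 peak is largest (0.345414); scaling to 100 gives 2.7 : 20.9 : 64.7 : 100.0 : 77.3 : 23.9.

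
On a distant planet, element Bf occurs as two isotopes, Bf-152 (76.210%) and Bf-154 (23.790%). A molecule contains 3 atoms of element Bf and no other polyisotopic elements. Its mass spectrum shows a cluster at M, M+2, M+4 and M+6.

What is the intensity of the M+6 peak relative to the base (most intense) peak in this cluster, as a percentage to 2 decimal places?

Binomial terms of (0.76210 + 0.23790)^3: M 0.4426, M+2 0.4145, M+4 0.1294, M+6 0.0135 → M is the base peak.
P(M) = C(3,0) × 0.76210^3 × 0.23790^0 = 1 × 0.44262494 × 1.0000 = 0.442625 (base)
P(M+6) = C(3,3) × 0.76210^0 × 0.23790^3 = 1 × 1.0000 × 0.01346429 = 0.013464
Relative intensity = 0.013464 / 0.442625 × 100 = 3.04

3.04%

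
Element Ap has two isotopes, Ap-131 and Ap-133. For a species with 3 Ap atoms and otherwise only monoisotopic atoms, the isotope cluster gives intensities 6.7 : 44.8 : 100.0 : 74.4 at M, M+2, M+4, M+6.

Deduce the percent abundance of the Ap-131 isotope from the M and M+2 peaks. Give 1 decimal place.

31.0%

Write p for the Ap-131 fraction. I(M+2)/I(M) = [C(3,1)·p^2·(1−p)] / p^3 = 3·(1−p)/p = 44.8/6.7 = 6.6866
(1−p)/p = 6.6866/3 = 2.2289  ⇒  p = 1/(1 + 2.2289) = 0.3097
Ap-131: 31.0%, Ap-133: 69.0%.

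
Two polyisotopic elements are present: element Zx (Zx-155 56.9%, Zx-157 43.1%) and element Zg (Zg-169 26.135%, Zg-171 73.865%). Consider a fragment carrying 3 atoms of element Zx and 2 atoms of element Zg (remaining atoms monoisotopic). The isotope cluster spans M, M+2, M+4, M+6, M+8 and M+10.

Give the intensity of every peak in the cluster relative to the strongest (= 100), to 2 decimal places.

3.53 : 27.99 : 79.65 : 100.00 : 57.23 : 12.26

Element Zx pattern (n=3): 0.18422001 : 0.41862297 : 0.31709403 : 0.08006299
Element Zg pattern (n=2): 0.06830382 : 0.38609236 : 0.54560382
Convolve the two distributions (both contribute in 2-u steps):
  M: 0.18422001×0.06830382 = 0.012583
  M+2: 0.18422001×0.38609236 + 0.41862297×0.06830382 = 0.099719
  M+4: 0.18422001×0.54560382 + 0.41862297×0.38609236 + 0.31709403×0.06830382 = 0.283797
  M+6: 0.41862297×0.54560382 + 0.31709403×0.38609236 + 0.08006299×0.06830382 = 0.356298
  M+8: 0.31709403×0.54560382 + 0.08006299×0.38609236 = 0.203919
  M+10: 0.08006299×0.54560382 = 0.043683
Scale to base peak (0.356298) = 100: 3.53 : 27.99 : 79.65 : 100.00 : 57.23 : 12.26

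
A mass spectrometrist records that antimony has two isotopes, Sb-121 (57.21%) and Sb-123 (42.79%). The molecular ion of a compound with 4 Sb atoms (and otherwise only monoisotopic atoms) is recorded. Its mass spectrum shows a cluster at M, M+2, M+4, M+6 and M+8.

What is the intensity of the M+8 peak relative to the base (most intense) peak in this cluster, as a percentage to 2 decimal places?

9.32%

(0.5721 + 0.4279)^4 gives M 0.1071, M+2 0.3205, M+4 0.3596, M+6 0.1793, M+8 0.0335; the largest is M+4.
P(M+4) = C(4,2) × 0.5721^2 × 0.4279^2 = 6 × 0.32729841 × 0.18309841 = 0.359567 (base)
P(M+8) = C(4,4) × 0.5721^0 × 0.4279^4 = 1 × 1.0000 × 0.03352503 = 0.033525
Relative intensity = 0.033525 / 0.359567 × 100 = 9.32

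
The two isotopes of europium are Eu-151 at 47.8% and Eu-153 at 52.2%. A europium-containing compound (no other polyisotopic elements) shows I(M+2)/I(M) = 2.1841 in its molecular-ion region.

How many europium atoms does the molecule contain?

For n independent Eu atoms, I(M+2)/I(M) = n · (abundance Eu-153) / (abundance Eu-151) = n · 0.522/0.478.
n = 2.1841 × 0.478/0.522 = 2.00 ≈ 2

2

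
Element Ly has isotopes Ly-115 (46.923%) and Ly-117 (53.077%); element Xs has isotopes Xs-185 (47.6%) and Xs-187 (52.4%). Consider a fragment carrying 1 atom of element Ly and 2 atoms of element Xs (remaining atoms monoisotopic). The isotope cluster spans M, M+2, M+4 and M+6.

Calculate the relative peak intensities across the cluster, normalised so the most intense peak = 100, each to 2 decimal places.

Element Ly pattern (n=1): 0.46923 : 0.53077
Element Xs pattern (n=2): 0.226576 : 0.498848 : 0.274576
Convolve the two distributions (both contribute in 2-u steps):
  M: 0.46923×0.226576 = 0.106316
  M+2: 0.46923×0.498848 + 0.53077×0.226576 = 0.354334
  M+4: 0.46923×0.274576 + 0.53077×0.498848 = 0.393613
  M+6: 0.53077×0.274576 = 0.145737
Scale to base peak (0.393613) = 100: 27.01 : 90.02 : 100.00 : 37.03

27.01 : 90.02 : 100.00 : 37.03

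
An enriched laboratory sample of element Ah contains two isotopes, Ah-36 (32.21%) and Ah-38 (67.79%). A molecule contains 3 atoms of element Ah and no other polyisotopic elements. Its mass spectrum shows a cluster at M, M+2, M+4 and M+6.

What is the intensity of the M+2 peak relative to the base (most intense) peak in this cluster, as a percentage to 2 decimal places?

47.51%

Binomial terms of (0.3221 + 0.6779)^3: M 0.0334, M+2 0.2110, M+4 0.4441, M+6 0.3115 → M+4 is the base peak.
P(M+4) = C(3,2) × 0.3221^1 × 0.6779^2 = 3 × 0.3221 × 0.45954841 = 0.444062 (base)
P(M+2) = C(3,1) × 0.3221^2 × 0.6779^1 = 3 × 0.10374841 × 0.6779 = 0.210993
Relative intensity = 0.210993 / 0.444062 × 100 = 47.51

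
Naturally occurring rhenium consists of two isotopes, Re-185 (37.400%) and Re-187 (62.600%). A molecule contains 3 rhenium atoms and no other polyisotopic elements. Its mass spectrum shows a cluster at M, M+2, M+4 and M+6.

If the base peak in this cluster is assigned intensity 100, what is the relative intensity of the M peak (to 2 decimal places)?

Term probabilities: M 0.0523, M+2 0.2627, M+4 0.4397, M+6 0.2453. Base peak = M+4.
P(M+4) = C(3,2) × 0.37400^1 × 0.62600^2 = 3 × 0.3740 × 0.391876 = 0.439685 (base)
P(M) = C(3,0) × 0.37400^3 × 0.62600^0 = 1 × 0.05231362 × 1.0000 = 0.052314
Relative intensity = 0.052314 / 0.439685 × 100 = 11.90

11.90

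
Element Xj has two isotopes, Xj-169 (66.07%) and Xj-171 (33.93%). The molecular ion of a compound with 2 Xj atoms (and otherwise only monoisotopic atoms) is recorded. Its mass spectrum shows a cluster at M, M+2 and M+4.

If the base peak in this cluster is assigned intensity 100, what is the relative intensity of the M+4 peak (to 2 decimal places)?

25.68

Term probabilities: M 0.4365, M+2 0.4484, M+4 0.1151. Base peak = M+2.
P(M+2) = C(2,1) × 0.6607^1 × 0.3393^1 = 2 × 0.6607 × 0.3393 = 0.448351 (base)
P(M+4) = C(2,2) × 0.6607^0 × 0.3393^2 = 1 × 1.0000 × 0.11512449 = 0.115124
Relative intensity = 0.115124 / 0.448351 × 100 = 25.68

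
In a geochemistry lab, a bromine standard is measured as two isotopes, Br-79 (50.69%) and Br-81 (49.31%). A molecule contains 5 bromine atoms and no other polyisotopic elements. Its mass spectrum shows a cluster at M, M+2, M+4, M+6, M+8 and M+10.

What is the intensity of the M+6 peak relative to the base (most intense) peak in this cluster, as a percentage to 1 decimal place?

97.3%

Binomial terms of (0.5069 + 0.4931)^5: M 0.0335, M+2 0.1628, M+4 0.3167, M+6 0.3081, M+8 0.1498, M+10 0.0292 → M+4 is the base peak.
P(M+4) = C(5,2) × 0.5069^3 × 0.4931^2 = 10 × 0.13024674 × 0.24314761 = 0.316692 (base)
P(M+6) = C(5,3) × 0.5069^2 × 0.4931^3 = 10 × 0.25694761 × 0.11989609 = 0.308070
Relative intensity = 0.308070 / 0.316692 × 100 = 97.3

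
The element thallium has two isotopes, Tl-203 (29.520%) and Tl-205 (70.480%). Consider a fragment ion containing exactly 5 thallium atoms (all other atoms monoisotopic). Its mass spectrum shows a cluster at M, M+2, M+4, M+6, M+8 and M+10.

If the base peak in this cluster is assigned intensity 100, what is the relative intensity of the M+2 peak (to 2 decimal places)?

7.35

Term probabilities: M 0.0022, M+2 0.0268, M+4 0.1278, M+6 0.3051, M+8 0.3642, M+10 0.1739. Base peak = M+8.
P(M+8) = C(5,4) × 0.29520^1 × 0.70480^4 = 5 × 0.2952 × 0.24675365 = 0.364208 (base)
P(M+2) = C(5,1) × 0.29520^4 × 0.70480^1 = 5 × 0.00759391 × 0.7048 = 0.026761
Relative intensity = 0.026761 / 0.364208 × 100 = 7.35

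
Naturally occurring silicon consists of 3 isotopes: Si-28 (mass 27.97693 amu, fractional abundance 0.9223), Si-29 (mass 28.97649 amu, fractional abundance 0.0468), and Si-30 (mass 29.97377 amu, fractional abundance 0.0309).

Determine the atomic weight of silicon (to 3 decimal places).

28.085 amu

Average mass = Σ (abundance × isotope mass) = 0.9223 × 27.97693 + 0.0468 × 28.97649 + 0.0309 × 29.97377
= 25.803123 + 1.356100 + 0.926189 = 28.085412 amu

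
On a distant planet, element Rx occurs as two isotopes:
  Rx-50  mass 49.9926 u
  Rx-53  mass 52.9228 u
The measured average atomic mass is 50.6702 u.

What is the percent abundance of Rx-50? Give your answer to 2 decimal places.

With x = fraction of Rx-50 (so Rx-53 is 1 − x):
49.9926·x + 52.9228·(1 − x) = 50.6702
(49.9926 − 52.9228)·x = 50.6702 − 52.9228
x = -2.2526 / -2.9302 = 0.76875 → 76.88% Rx-50, 23.12% Rx-53.

76.88%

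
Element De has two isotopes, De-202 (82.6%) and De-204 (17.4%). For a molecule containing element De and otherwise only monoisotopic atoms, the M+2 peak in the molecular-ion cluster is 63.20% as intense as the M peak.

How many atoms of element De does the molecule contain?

3

For n independent De atoms, I(M+2)/I(M) = n · (abundance De-204) / (abundance De-202) = n · 0.174/0.826.
n = 0.6320 × 0.826/0.174 = 3.00 ≈ 3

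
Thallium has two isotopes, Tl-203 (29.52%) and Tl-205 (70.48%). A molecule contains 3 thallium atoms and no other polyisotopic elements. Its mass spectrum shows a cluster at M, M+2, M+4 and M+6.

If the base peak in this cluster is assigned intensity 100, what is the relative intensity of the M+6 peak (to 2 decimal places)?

79.58

Term probabilities: M 0.0257, M+2 0.1843, M+4 0.4399, M+6 0.3501. Base peak = M+4.
P(M+4) = C(3,2) × 0.2952^1 × 0.7048^2 = 3 × 0.2952 × 0.49674304 = 0.439916 (base)
P(M+6) = C(3,3) × 0.2952^0 × 0.7048^3 = 1 × 1.0000 × 0.35010449 = 0.350104
Relative intensity = 0.350104 / 0.439916 × 100 = 79.58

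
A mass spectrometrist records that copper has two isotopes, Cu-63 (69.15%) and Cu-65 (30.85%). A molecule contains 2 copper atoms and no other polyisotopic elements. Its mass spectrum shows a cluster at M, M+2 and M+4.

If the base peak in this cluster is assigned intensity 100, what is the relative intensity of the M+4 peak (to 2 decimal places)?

Term probabilities: M 0.4782, M+2 0.4267, M+4 0.0952. Base peak = M.
P(M) = C(2,0) × 0.6915^2 × 0.3085^0 = 1 × 0.47817225 × 1.0000 = 0.478172 (base)
P(M+4) = C(2,2) × 0.6915^0 × 0.3085^2 = 1 × 1.0000 × 0.09517225 = 0.095172
Relative intensity = 0.095172 / 0.478172 × 100 = 19.90

19.90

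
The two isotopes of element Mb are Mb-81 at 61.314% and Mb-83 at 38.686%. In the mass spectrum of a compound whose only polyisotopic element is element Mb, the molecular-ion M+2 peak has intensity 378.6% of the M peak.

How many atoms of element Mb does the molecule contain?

With n Mb atoms, P(M+2)/P(M) = C(n,1)·p^(n−1)q / p^n = n·q/p = n · 0.38686/0.61314.
n = 3.786 × 0.61314/0.38686 = 6.00 ≈ 6

6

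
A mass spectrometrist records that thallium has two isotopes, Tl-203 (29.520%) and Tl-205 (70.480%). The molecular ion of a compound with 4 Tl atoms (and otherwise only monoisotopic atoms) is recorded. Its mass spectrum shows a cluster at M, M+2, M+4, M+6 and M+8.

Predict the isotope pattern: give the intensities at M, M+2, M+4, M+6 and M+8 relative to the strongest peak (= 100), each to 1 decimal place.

The 4 Tl atoms are independent, so intensities follow the terms of (0.29520 + 0.70480)^4.
P(M) = 0.29520^4 = 0.007594
P(M+2) = 4 × 0.29520^3 × 0.70480^1 = 0.072523
P(M+4) = 6 × 0.29520^2 × 0.70480^2 = 0.259726
P(M+6) = 4 × 0.29520^1 × 0.70480^3 = 0.413403
P(M+8) = 0.70480^4 = 0.246754
The M+6 peak is largest (0.413403); scaling to 100 gives 1.8 : 17.5 : 62.8 : 100.0 : 59.7.

1.8 : 17.5 : 62.8 : 100.0 : 59.7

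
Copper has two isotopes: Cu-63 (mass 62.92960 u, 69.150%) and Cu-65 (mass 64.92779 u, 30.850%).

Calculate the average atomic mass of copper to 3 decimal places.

63.546 u

Ar = Σ fᵢ·mᵢ = 0.69150 × 62.92960 + 0.30850 × 64.92779
= 43.515818 + 20.030223 = 63.546041 u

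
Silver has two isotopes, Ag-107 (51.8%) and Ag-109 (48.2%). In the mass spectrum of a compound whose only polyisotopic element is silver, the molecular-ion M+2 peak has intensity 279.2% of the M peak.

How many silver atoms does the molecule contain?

3

The M+2/M ratio from n Ag atoms is n · q/p = n · 0.482/0.518.
n = 2.792 × 0.518/0.482 = 3.00 ≈ 3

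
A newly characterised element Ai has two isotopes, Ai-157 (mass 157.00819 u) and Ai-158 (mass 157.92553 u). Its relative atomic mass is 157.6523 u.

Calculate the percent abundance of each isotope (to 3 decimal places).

Writing the weighted mean with unknown fraction x of Ai-157:
157.00819·x + 157.92553·(1 − x) = 157.6523
(157.00819 − 157.92553)·x = 157.6523 − 157.92553
x = -0.27323 / -0.91734 = 0.29785 → 29.785% Ai-157, 70.215% Ai-158.

Ai-157: 29.785%, Ai-158: 70.215%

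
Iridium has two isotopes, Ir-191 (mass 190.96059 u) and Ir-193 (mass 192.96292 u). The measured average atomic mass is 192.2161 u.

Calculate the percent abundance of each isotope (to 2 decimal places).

Let x be the fractional abundance of Ir-191; then Ir-193 has abundance 1 − x.
190.96059·x + 192.96292·(1 − x) = 192.2161
(190.96059 − 192.96292)·x = 192.2161 − 192.96292
x = -0.74682 / -2.00233 = 0.37298 → 37.30% Ir-191, 62.70% Ir-193.

Ir-191: 37.30%, Ir-193: 62.70%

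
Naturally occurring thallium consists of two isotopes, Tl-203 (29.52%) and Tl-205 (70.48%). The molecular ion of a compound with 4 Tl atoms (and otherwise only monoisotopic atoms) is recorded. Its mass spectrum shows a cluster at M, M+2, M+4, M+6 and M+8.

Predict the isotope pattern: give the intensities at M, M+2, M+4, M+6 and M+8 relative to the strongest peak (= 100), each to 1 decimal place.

Expanding (0.2952 + 0.7048)^4:
P(M) = 0.2952^4 = 0.007594
P(M+2) = 4 × 0.2952^3 × 0.7048^1 = 0.072523
P(M+4) = 6 × 0.2952^2 × 0.7048^2 = 0.259726
P(M+6) = 4 × 0.2952^1 × 0.7048^3 = 0.413403
P(M+8) = 0.7048^4 = 0.246754
The M+6 peak is largest (0.413403); scaling to 100 gives 1.8 : 17.5 : 62.8 : 100.0 : 59.7.

1.8 : 17.5 : 62.8 : 100.0 : 59.7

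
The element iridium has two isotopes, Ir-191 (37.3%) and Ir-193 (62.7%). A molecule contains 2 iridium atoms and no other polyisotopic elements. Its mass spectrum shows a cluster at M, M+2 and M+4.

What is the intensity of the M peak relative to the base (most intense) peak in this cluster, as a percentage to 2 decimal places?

29.74%

Term probabilities: M 0.1391, M+2 0.4677, M+4 0.3931. Base peak = M+2.
P(M+2) = C(2,1) × 0.373^1 × 0.627^1 = 2 × 0.3730 × 0.6270 = 0.467742 (base)
P(M) = C(2,0) × 0.373^2 × 0.627^0 = 1 × 0.139129 × 1.0000 = 0.139129
Relative intensity = 0.139129 / 0.467742 × 100 = 29.74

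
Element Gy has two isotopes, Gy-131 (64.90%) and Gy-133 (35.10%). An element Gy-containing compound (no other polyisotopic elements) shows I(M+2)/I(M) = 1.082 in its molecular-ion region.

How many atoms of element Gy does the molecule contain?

For n independent Gy atoms, I(M+2)/I(M) = n · (abundance Gy-133) / (abundance Gy-131) = n · 0.3510/0.6490.
n = 1.082 × 0.6490/0.3510 = 2.00 ≈ 2

2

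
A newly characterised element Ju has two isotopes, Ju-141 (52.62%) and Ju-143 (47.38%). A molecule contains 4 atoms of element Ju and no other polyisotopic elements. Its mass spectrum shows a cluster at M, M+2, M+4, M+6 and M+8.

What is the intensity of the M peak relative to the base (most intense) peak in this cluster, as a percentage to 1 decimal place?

20.6%

Binomial terms of (0.5262 + 0.4738)^4: M 0.0767, M+2 0.2761, M+4 0.3729, M+6 0.2239, M+8 0.0504 → M+4 is the base peak.
P(M+4) = C(4,2) × 0.5262^2 × 0.4738^2 = 6 × 0.27688644 × 0.22448644 = 0.372944 (base)
P(M) = C(4,0) × 0.5262^4 × 0.4738^0 = 1 × 0.0766661 × 1.0000 = 0.076666
Relative intensity = 0.076666 / 0.372944 × 100 = 20.6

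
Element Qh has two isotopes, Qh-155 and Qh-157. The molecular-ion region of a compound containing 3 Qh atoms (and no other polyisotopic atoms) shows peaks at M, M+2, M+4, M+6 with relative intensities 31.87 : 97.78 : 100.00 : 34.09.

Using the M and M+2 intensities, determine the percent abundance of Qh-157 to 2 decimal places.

50.56%

Write p for the Qh-155 fraction. I(M+2)/I(M) = [C(3,1)·p^2·(1−p)] / p^3 = 3·(1−p)/p = 97.78/31.87 = 3.0681
(1−p)/p = 3.0681/3 = 1.0227  ⇒  p = 1/(1 + 1.0227) = 0.4944
Qh-155: 49.44%, Qh-157: 50.56%.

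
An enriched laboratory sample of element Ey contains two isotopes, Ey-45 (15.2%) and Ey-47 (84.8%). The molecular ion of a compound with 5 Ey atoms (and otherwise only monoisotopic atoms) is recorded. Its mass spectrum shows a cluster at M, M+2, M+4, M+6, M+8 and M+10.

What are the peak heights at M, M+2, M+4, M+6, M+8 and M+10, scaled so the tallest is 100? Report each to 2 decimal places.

0.02 : 0.52 : 5.76 : 32.13 : 89.62 : 100.00

Each Ey atom is independently Ey-45 (p = 0.152) or Ey-47 (q = 0.848); the cluster is the binomial expansion (p + q)^5.
P(M) = 0.152^5 = 0.000081
P(M+2) = 5 × 0.152^4 × 0.848^1 = 0.002263
P(M+4) = 10 × 0.152^3 × 0.848^2 = 0.025254
P(M+6) = 10 × 0.152^2 × 0.848^3 = 0.140888
P(M+8) = 5 × 0.152^1 × 0.848^4 = 0.393004
P(M+10) = 0.848^5 = 0.438510
The M+10 peak is largest (0.438510); scaling to 100 gives 0.02 : 0.52 : 5.76 : 32.13 : 89.62 : 100.00.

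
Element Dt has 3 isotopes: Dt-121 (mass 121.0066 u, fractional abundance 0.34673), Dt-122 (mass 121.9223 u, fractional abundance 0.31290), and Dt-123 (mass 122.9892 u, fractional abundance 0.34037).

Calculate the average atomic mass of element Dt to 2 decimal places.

121.97 u

The abundance-weighted mean is 0.34673 × 121.0066 + 0.31290 × 121.9223 + 0.34037 × 122.9892
= 41.95662 + 38.14949 + 41.86183 = 121.96794 u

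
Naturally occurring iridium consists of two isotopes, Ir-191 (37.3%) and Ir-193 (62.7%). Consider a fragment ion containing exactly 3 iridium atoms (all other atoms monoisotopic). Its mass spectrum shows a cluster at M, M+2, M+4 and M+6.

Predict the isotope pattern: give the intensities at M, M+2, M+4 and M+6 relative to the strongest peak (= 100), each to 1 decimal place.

Each Ir atom is independently Ir-191 (p = 0.373) or Ir-193 (q = 0.627); the cluster is the binomial expansion (p + q)^3.
P(M) = 0.373^3 = 0.051895
P(M+2) = 3 × 0.373^2 × 0.627^1 = 0.261702
P(M+4) = 3 × 0.373^1 × 0.627^2 = 0.439911
P(M+6) = 0.627^3 = 0.246492
The M+4 peak is largest (0.439911); scaling to 100 gives 11.8 : 59.5 : 100.0 : 56.0.

11.8 : 59.5 : 100.0 : 56.0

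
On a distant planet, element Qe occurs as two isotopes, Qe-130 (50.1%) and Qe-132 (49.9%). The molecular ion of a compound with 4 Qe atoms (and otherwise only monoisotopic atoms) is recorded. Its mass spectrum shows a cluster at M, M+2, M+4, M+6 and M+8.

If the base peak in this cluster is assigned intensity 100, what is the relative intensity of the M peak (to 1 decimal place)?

Term probabilities: M 0.0630, M+2 0.2510, M+4 0.3750, M+6 0.2490, M+8 0.0620. Base peak = M+4.
P(M+4) = C(4,2) × 0.501^2 × 0.499^2 = 6 × 0.251001 × 0.249001 = 0.374997 (base)
P(M) = C(4,0) × 0.501^4 × 0.499^0 = 1 × 0.0630015 × 1.0000 = 0.063002
Relative intensity = 0.063002 / 0.374997 × 100 = 16.8

16.8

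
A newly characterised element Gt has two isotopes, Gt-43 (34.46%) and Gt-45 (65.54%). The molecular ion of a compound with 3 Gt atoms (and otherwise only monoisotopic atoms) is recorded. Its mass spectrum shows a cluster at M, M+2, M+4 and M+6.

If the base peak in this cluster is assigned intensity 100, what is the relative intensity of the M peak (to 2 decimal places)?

Term probabilities: M 0.0409, M+2 0.2335, M+4 0.4441, M+6 0.2815. Base peak = M+4.
P(M+4) = C(3,2) × 0.3446^1 × 0.6554^2 = 3 × 0.3446 × 0.42954916 = 0.444068 (base)
P(M) = C(3,0) × 0.3446^3 × 0.6554^0 = 1 × 0.04092096 × 1.0000 = 0.040921
Relative intensity = 0.040921 / 0.444068 × 100 = 9.22

9.22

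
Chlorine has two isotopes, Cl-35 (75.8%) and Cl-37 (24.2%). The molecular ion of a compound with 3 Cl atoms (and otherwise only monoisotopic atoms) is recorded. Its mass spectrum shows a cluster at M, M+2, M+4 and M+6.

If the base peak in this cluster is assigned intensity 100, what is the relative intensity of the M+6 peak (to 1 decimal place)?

3.3

Term probabilities: M 0.4355, M+2 0.4171, M+4 0.1332, M+6 0.0142. Base peak = M.
P(M) = C(3,0) × 0.758^3 × 0.242^0 = 1 × 0.43551951 × 1.0000 = 0.435520 (base)
P(M+6) = C(3,3) × 0.758^0 × 0.242^3 = 1 × 1.0000 × 0.01417249 = 0.014172
Relative intensity = 0.014172 / 0.435520 × 100 = 3.3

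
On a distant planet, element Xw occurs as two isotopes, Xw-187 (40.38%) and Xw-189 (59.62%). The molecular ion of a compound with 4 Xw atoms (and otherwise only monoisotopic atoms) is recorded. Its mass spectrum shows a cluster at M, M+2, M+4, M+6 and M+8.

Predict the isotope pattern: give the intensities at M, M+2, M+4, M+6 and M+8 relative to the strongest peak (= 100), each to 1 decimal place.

7.6 : 45.2 : 100.0 : 98.4 : 36.3

Each Xw atom is independently Xw-187 (p = 0.4038) or Xw-189 (q = 0.5962); the cluster is the binomial expansion (p + q)^4.
P(M) = 0.4038^4 = 0.026587
P(M+2) = 4 × 0.4038^3 × 0.5962^1 = 0.157019
P(M+4) = 6 × 0.4038^2 × 0.5962^2 = 0.347751
P(M+6) = 4 × 0.4038^1 × 0.5962^3 = 0.342296
P(M+8) = 0.5962^4 = 0.126348
The M+4 peak is largest (0.347751); scaling to 100 gives 7.6 : 45.2 : 100.0 : 98.4 : 36.3.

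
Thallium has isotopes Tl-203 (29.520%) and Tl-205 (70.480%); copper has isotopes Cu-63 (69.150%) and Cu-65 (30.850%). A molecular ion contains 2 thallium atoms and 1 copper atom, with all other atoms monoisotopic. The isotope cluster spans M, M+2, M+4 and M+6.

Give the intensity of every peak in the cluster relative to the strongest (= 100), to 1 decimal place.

Thallium pattern (n=2): 0.08714304 : 0.41611392 : 0.49674304
Copper pattern (n=1): 0.6915 : 0.3085
Convolve the two distributions (both contribute in 2-u steps):
  M: 0.08714304×0.6915 = 0.060259
  M+2: 0.08714304×0.3085 + 0.41611392×0.6915 = 0.314626
  M+4: 0.41611392×0.3085 + 0.49674304×0.6915 = 0.471869
  M+6: 0.49674304×0.3085 = 0.153245
Scale to base peak (0.471869) = 100: 12.8 : 66.7 : 100.0 : 32.5

12.8 : 66.7 : 100.0 : 32.5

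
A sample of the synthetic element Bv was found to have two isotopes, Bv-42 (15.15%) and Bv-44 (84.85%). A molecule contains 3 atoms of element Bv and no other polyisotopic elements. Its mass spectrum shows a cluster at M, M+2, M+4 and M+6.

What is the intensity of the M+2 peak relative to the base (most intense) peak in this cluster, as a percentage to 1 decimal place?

9.6%

Binomial terms of (0.1515 + 0.8485)^3: M 0.0035, M+2 0.0584, M+4 0.3272, M+6 0.6109 → M+6 is the base peak.
P(M+6) = C(3,3) × 0.1515^0 × 0.8485^3 = 1 × 1.0000 × 0.61087948 = 0.610879 (base)
P(M+2) = C(3,1) × 0.1515^2 × 0.8485^1 = 3 × 0.02295225 × 0.8485 = 0.058425
Relative intensity = 0.058425 / 0.610879 × 100 = 9.6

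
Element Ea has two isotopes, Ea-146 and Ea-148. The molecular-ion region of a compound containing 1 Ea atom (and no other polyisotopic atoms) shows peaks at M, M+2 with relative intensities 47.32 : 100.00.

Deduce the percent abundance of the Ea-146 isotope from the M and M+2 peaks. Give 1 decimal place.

32.1%

Write p for the Ea-146 fraction. I(M+2)/I(M) = [C(1,1)·p^0·(1−p)] / p^1 = 1·(1−p)/p = 100.00/47.32 = 2.1133
(1−p)/p = 2.1133/1 = 2.1133  ⇒  p = 1/(1 + 2.1133) = 0.3212
Ea-146: 32.1%, Ea-148: 67.9%.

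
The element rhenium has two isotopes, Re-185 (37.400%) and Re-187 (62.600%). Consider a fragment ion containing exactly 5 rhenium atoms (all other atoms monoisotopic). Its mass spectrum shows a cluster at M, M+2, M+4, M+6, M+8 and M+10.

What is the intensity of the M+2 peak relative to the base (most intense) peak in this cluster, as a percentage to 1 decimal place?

17.8%

(0.37400 + 0.62600)^5 gives M 0.0073, M+2 0.0612, M+4 0.2050, M+6 0.3431, M+8 0.2872, M+10 0.0961; the largest is M+6.
P(M+6) = C(5,3) × 0.37400^2 × 0.62600^3 = 10 × 0.139876 × 0.24531438 = 0.343136 (base)
P(M+2) = C(5,1) × 0.37400^4 × 0.62600^1 = 5 × 0.0195653 × 0.6260 = 0.061239
Relative intensity = 0.061239 / 0.343136 × 100 = 17.8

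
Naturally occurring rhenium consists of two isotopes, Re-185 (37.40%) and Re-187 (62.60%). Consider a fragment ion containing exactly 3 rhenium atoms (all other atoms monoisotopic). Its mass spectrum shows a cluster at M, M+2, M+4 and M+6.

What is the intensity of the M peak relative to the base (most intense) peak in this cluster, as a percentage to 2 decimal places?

Binomial terms of (0.3740 + 0.6260)^3: M 0.0523, M+2 0.2627, M+4 0.4397, M+6 0.2453 → M+4 is the base peak.
P(M+4) = C(3,2) × 0.3740^1 × 0.6260^2 = 3 × 0.3740 × 0.391876 = 0.439685 (base)
P(M) = C(3,0) × 0.3740^3 × 0.6260^0 = 1 × 0.05231362 × 1.0000 = 0.052314
Relative intensity = 0.052314 / 0.439685 × 100 = 11.90

11.90%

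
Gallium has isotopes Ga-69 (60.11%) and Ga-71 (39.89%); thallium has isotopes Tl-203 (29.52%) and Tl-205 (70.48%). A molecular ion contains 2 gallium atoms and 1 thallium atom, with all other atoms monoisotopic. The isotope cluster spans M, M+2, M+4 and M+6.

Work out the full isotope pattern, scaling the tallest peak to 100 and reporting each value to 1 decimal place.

26.9 : 100.0 : 97.2 : 28.3

Gallium pattern (n=2): 0.36132121 : 0.47955758 : 0.15912121
Thallium pattern (n=1): 0.2952 : 0.7048
Convolve the two distributions (both contribute in 2-u steps):
  M: 0.36132121×0.2952 = 0.106662
  M+2: 0.36132121×0.7048 + 0.47955758×0.2952 = 0.396225
  M+4: 0.47955758×0.7048 + 0.15912121×0.2952 = 0.384965
  M+6: 0.15912121×0.7048 = 0.112149
Scale to base peak (0.396225) = 100: 26.9 : 100.0 : 97.2 : 28.3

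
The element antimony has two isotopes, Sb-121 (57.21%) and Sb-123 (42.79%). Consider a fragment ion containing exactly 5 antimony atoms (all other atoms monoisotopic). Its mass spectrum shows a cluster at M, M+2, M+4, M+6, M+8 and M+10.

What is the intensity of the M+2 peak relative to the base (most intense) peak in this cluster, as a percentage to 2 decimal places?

(0.5721 + 0.4279)^5 gives M 0.0613, M+2 0.2292, M+4 0.3428, M+6 0.2564, M+8 0.0959, M+10 0.0143; the largest is M+4.
P(M+4) = C(5,2) × 0.5721^3 × 0.4279^2 = 10 × 0.18724742 × 0.18309841 = 0.342847 (base)
P(M+2) = C(5,1) × 0.5721^4 × 0.4279^1 = 5 × 0.10712425 × 0.4279 = 0.229192
Relative intensity = 0.229192 / 0.342847 × 100 = 66.85

66.85%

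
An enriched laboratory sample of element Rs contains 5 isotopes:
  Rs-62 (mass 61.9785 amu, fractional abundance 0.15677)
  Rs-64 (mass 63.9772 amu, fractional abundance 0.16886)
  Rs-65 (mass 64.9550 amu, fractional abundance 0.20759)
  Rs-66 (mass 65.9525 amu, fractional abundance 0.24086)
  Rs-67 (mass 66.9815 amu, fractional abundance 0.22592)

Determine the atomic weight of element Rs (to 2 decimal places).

65.02 amu

The abundance-weighted mean is 0.15677 × 61.9785 + 0.16886 × 63.9772 + 0.20759 × 64.9550 + 0.24086 × 65.9525 + 0.22592 × 66.9815
= 9.71637 + 10.80319 + 13.48401 + 15.88532 + 15.13246 = 65.02135 amu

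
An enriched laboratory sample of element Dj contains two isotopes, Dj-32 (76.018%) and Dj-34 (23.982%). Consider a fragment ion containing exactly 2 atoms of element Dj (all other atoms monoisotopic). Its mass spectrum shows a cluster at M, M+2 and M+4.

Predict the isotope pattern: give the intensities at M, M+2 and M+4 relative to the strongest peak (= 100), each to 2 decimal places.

Each Dj atom is independently Dj-32 (p = 0.76018) or Dj-34 (q = 0.23982); the cluster is the binomial expansion (p + q)^2.
P(M) = 0.76018^2 = 0.577874
P(M+2) = 2 × 0.76018^1 × 0.23982^1 = 0.364613
P(M+4) = 0.23982^2 = 0.057514
The M peak is largest (0.577874); scaling to 100 gives 100.00 : 63.10 : 9.95.

100.00 : 63.10 : 9.95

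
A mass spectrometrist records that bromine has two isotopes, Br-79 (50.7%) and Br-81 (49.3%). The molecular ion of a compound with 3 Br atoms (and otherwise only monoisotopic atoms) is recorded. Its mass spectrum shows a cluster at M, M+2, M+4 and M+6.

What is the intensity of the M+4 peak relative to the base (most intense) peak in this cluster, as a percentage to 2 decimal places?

97.24%

Term probabilities: M 0.1303, M+2 0.3802, M+4 0.3697, M+6 0.1198. Base peak = M+2.
P(M+2) = C(3,1) × 0.507^2 × 0.493^1 = 3 × 0.257049 × 0.4930 = 0.380175 (base)
P(M+4) = C(3,2) × 0.507^1 × 0.493^2 = 3 × 0.5070 × 0.243049 = 0.369678
Relative intensity = 0.369678 / 0.380175 × 100 = 97.24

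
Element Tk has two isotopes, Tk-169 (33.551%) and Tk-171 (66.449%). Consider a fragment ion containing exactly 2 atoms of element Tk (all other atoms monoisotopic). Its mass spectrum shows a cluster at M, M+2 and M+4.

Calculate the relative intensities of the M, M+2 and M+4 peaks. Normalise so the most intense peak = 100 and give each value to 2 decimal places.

25.25 : 100.00 : 99.03

Each Tk atom is independently Tk-169 (p = 0.33551) or Tk-171 (q = 0.66449); the cluster is the binomial expansion (p + q)^2.
P(M) = 0.33551^2 = 0.112567
P(M+2) = 2 × 0.33551^1 × 0.66449^1 = 0.445886
P(M+4) = 0.66449^2 = 0.441547
The M+2 peak is largest (0.445886); scaling to 100 gives 25.25 : 100.00 : 99.03.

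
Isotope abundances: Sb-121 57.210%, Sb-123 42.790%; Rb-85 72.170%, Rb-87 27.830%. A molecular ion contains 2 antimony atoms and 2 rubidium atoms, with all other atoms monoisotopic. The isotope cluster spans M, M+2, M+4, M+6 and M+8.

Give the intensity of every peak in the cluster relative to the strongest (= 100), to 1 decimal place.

44.1 : 100.0 : 82.1 : 28.8 : 3.7

Antimony pattern (n=2): 0.32729841 : 0.48960318 : 0.18309841
Rubidium pattern (n=2): 0.52085089 : 0.40169822 : 0.07745089
Convolve the two distributions (both contribute in 2-u steps):
  M: 0.32729841×0.52085089 = 0.170474
  M+2: 0.32729841×0.40169822 + 0.48960318×0.52085089 = 0.386485
  M+4: 0.32729841×0.07745089 + 0.48960318×0.40169822 + 0.18309841×0.52085089 = 0.317389
  M+6: 0.48960318×0.07745089 + 0.18309841×0.40169822 = 0.111471
  M+8: 0.18309841×0.07745089 = 0.014181
Scale to base peak (0.386485) = 100: 44.1 : 100.0 : 82.1 : 28.8 : 3.7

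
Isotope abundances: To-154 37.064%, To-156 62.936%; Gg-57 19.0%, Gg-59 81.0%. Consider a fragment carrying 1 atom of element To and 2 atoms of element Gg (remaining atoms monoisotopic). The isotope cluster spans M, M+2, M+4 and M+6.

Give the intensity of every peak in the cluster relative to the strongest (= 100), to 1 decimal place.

Element To pattern (n=1): 0.37064 : 0.62936
Element Gg pattern (n=2): 0.0361 : 0.3078 : 0.6561
Convolve the two distributions (both contribute in 2-u steps):
  M: 0.37064×0.0361 = 0.013380
  M+2: 0.37064×0.3078 + 0.62936×0.0361 = 0.136803
  M+4: 0.37064×0.6561 + 0.62936×0.3078 = 0.436894
  M+6: 0.62936×0.6561 = 0.412923
Scale to base peak (0.436894) = 100: 3.1 : 31.3 : 100.0 : 94.5

3.1 : 31.3 : 100.0 : 94.5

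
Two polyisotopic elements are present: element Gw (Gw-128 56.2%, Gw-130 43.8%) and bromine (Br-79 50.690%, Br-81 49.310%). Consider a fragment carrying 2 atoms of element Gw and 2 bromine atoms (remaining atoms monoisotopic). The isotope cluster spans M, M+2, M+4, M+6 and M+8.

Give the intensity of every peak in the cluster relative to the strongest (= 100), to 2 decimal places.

Element Gw pattern (n=2): 0.315844 : 0.492312 : 0.191844
Bromine pattern (n=2): 0.25694761 : 0.49990478 : 0.24314761
Convolve the two distributions (both contribute in 2-u steps):
  M: 0.315844×0.25694761 = 0.081155
  M+2: 0.315844×0.49990478 + 0.492312×0.25694761 = 0.284390
  M+4: 0.315844×0.24314761 + 0.492312×0.49990478 + 0.191844×0.25694761 = 0.372200
  M+6: 0.492312×0.24314761 + 0.191844×0.49990478 = 0.215608
  M+8: 0.191844×0.24314761 = 0.046646
Scale to base peak (0.372200) = 100: 21.80 : 76.41 : 100.00 : 57.93 : 12.53

21.80 : 76.41 : 100.00 : 57.93 : 12.53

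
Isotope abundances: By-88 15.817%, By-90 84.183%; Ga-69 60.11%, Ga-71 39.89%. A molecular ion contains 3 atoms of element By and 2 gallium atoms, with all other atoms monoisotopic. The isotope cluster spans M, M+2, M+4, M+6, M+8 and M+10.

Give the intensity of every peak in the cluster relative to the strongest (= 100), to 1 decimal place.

0.4 : 6.4 : 39.4 : 100.0 : 87.8 : 24.5

Element By pattern (n=3): 0.00395706 : 0.06318207 : 0.33627468 : 0.59658619
Gallium pattern (n=2): 0.36132121 : 0.47955758 : 0.15912121
Convolve the two distributions (both contribute in 2-u steps):
  M: 0.00395706×0.36132121 = 0.001430
  M+2: 0.00395706×0.47955758 + 0.06318207×0.36132121 = 0.024727
  M+4: 0.00395706×0.15912121 + 0.06318207×0.47955758 + 0.33627468×0.36132121 = 0.152432
  M+6: 0.06318207×0.15912121 + 0.33627468×0.47955758 + 0.59658619×0.36132121 = 0.386876
  M+8: 0.33627468×0.15912121 + 0.59658619×0.47955758 = 0.339606
  M+10: 0.59658619×0.15912121 = 0.094930
Scale to base peak (0.386876) = 100: 0.4 : 6.4 : 39.4 : 100.0 : 87.8 : 24.5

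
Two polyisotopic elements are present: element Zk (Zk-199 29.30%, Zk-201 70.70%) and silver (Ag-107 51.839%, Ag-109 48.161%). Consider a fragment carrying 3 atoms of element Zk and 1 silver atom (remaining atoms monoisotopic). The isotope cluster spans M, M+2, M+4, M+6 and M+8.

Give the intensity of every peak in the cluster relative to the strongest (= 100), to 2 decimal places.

Element Zk pattern (n=3): 0.02515376 : 0.18208573 : 0.43936727 : 0.35339324
Silver pattern (n=1): 0.51839 : 0.48161
Convolve the two distributions (both contribute in 2-u steps):
  M: 0.02515376×0.51839 = 0.013039
  M+2: 0.02515376×0.48161 + 0.18208573×0.51839 = 0.106506
  M+4: 0.18208573×0.48161 + 0.43936727×0.51839 = 0.315458
  M+6: 0.43936727×0.48161 + 0.35339324×0.51839 = 0.394799
  M+8: 0.35339324×0.48161 = 0.170198
Scale to base peak (0.394799) = 100: 3.30 : 26.98 : 79.90 : 100.00 : 43.11

3.30 : 26.98 : 79.90 : 100.00 : 43.11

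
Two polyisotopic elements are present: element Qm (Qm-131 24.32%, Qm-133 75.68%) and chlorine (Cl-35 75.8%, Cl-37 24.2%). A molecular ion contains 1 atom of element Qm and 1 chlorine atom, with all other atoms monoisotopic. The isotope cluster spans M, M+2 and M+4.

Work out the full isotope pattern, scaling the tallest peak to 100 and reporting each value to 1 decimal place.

Element Qm pattern (n=1): 0.2432 : 0.7568
Chlorine pattern (n=1): 0.7580 : 0.2420
Convolve the two distributions (both contribute in 2-u steps):
  M: 0.2432×0.7580 = 0.184346
  M+2: 0.2432×0.2420 + 0.7568×0.7580 = 0.632509
  M+4: 0.7568×0.2420 = 0.183146
Scale to base peak (0.632509) = 100: 29.1 : 100.0 : 29.0

29.1 : 100.0 : 29.0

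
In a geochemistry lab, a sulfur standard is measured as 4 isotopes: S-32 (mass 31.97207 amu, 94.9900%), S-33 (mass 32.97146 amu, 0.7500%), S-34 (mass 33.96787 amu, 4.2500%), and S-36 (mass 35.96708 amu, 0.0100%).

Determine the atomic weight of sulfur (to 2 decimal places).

Average mass = Σ (abundance × isotope mass) = 0.949900 × 31.97207 + 0.007500 × 32.97146 + 0.042500 × 33.96787 + 0.000100 × 35.96708
= 30.370269 + 0.247286 + 1.443634 + 0.003597 = 32.064786 amu

32.06 amu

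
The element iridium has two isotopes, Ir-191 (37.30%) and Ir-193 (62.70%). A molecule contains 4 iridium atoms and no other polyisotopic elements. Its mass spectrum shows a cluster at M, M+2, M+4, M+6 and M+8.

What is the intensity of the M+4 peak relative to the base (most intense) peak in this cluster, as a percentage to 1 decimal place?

89.2%

Binomial terms of (0.3730 + 0.6270)^4: M 0.0194, M+2 0.1302, M+4 0.3282, M+6 0.3678, M+8 0.1546 → M+6 is the base peak.
P(M+6) = C(4,3) × 0.3730^1 × 0.6270^3 = 4 × 0.3730 × 0.24649188 = 0.367766 (base)
P(M+4) = C(4,2) × 0.3730^2 × 0.6270^2 = 6 × 0.139129 × 0.393129 = 0.328174
Relative intensity = 0.328174 / 0.367766 × 100 = 89.2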